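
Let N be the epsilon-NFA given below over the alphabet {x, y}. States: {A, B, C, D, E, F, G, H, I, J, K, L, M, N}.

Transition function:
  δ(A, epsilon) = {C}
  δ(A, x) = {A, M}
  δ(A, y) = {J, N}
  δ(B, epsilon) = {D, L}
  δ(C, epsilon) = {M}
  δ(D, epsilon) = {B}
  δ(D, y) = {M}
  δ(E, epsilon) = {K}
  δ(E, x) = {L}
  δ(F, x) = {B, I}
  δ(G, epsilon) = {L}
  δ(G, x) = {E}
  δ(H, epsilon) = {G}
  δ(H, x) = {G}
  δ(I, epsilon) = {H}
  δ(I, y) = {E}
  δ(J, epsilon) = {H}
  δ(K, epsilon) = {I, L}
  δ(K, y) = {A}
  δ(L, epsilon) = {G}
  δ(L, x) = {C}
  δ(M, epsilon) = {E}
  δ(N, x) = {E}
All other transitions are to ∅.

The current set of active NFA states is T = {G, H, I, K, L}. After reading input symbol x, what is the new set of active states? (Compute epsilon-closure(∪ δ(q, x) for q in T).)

G on x → {E}.
H on x → {G}.
L on x → {C}.
No x-transition from I, K.
Union after reading x: {C, E, G}.
Now take the epsilon-closure:
From C via epsilon: add M.
From E via epsilon: add K.
From G via epsilon: add L.
From K via epsilon: add I.
From I via epsilon: add H.
No new states can be added; the closed set is {C, E, G, H, I, K, L, M}.

{C, E, G, H, I, K, L, M}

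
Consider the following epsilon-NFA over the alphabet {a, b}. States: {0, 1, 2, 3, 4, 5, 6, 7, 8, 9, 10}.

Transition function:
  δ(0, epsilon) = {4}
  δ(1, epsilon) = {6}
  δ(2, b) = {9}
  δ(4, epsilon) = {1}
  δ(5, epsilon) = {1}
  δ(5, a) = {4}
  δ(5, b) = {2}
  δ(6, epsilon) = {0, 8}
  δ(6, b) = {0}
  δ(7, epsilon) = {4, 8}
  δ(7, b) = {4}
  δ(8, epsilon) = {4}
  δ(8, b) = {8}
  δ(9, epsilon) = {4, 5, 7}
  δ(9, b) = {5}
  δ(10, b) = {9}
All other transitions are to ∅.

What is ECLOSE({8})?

{0, 1, 4, 6, 8}

Start with {8}.
From 8 via epsilon: add 4.
From 4 via epsilon: add 1.
From 1 via epsilon: add 6.
From 6 via epsilon: add 0.
No new states can be added; the closed set is {0, 1, 4, 6, 8}.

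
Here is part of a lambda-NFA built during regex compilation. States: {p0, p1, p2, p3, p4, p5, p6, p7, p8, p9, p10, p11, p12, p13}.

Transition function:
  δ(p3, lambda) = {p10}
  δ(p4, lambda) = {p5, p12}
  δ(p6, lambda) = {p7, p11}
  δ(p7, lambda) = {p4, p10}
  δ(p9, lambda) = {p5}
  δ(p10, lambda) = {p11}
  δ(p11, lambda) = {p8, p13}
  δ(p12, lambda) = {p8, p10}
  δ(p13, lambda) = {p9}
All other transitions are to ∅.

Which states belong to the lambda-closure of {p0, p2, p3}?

Start with {p0, p2, p3}.
From p3 via lambda: add p10.
From p10 via lambda: add p11.
From p11 via lambda: add p8, p13.
From p13 via lambda: add p9.
From p9 via lambda: add p5.
No new states can be added; the closed set is {p0, p2, p3, p5, p8, p9, p10, p11, p13}.

{p0, p2, p3, p5, p8, p9, p10, p11, p13}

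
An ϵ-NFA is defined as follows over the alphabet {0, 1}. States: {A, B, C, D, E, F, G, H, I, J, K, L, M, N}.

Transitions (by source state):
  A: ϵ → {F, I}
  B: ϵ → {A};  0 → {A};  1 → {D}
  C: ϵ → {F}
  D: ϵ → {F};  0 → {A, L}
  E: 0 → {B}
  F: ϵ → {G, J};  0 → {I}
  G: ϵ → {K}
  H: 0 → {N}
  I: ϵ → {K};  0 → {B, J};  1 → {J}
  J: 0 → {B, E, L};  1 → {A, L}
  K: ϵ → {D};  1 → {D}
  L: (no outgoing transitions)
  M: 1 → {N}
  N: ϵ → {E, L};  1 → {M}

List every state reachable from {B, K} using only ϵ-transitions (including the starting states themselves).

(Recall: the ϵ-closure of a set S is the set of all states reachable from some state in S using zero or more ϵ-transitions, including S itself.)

Start with {B, K}.
From B via ϵ: add A.
From K via ϵ: add D.
From A via ϵ: add F, I.
From F via ϵ: add G, J.
No new states can be added; the closed set is {A, B, D, F, G, I, J, K}.

{A, B, D, F, G, I, J, K}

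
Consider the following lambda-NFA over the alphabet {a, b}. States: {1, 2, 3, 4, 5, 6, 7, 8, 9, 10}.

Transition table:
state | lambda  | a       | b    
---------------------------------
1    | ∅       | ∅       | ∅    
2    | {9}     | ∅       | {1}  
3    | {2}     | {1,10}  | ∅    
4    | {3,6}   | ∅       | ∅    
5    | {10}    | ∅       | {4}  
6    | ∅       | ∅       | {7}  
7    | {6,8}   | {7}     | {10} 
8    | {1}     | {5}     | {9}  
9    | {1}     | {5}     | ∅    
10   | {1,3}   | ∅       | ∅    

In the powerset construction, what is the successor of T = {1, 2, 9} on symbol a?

9 on a → {5}.
No a-transition from 1, 2.
Union after reading a: {5}.
Now take the lambda-closure:
From 5 via lambda: add 10.
From 10 via lambda: add 1, 3.
From 3 via lambda: add 2.
From 2 via lambda: add 9.
No new states can be added; the closed set is {1, 2, 3, 5, 9, 10}.

{1, 2, 3, 5, 9, 10}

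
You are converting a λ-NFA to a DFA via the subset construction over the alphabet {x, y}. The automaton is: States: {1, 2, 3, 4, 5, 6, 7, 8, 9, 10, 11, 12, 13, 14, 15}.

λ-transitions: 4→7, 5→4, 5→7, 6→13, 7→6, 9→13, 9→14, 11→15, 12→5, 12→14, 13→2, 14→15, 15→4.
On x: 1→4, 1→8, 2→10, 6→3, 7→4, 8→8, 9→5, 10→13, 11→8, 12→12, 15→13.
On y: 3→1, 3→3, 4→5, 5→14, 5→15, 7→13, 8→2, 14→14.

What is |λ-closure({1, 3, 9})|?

Start with {1, 3, 9}.
From 9 via λ: add 13, 14.
From 13 via λ: add 2.
From 14 via λ: add 15.
From 15 via λ: add 4.
From 4 via λ: add 7.
From 7 via λ: add 6.
λ-closure = {1, 2, 3, 4, 6, 7, 9, 13, 14, 15}, which has 10 states.

10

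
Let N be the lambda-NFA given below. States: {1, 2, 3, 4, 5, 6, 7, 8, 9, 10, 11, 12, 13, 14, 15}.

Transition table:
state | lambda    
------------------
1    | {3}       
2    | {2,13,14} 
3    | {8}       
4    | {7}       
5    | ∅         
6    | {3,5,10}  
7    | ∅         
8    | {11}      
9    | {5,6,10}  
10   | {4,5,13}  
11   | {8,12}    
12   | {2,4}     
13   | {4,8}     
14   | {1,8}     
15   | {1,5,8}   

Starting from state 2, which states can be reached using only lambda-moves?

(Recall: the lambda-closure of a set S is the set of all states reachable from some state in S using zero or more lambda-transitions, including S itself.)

{1, 2, 3, 4, 7, 8, 11, 12, 13, 14}

Start with {2}.
From 2 via lambda: add 13, 14.
From 13 via lambda: add 4, 8.
From 14 via lambda: add 1.
From 1 via lambda: add 3.
From 4 via lambda: add 7.
From 8 via lambda: add 11.
From 11 via lambda: add 12.
No new states can be added; the closed set is {1, 2, 3, 4, 7, 8, 11, 12, 13, 14}.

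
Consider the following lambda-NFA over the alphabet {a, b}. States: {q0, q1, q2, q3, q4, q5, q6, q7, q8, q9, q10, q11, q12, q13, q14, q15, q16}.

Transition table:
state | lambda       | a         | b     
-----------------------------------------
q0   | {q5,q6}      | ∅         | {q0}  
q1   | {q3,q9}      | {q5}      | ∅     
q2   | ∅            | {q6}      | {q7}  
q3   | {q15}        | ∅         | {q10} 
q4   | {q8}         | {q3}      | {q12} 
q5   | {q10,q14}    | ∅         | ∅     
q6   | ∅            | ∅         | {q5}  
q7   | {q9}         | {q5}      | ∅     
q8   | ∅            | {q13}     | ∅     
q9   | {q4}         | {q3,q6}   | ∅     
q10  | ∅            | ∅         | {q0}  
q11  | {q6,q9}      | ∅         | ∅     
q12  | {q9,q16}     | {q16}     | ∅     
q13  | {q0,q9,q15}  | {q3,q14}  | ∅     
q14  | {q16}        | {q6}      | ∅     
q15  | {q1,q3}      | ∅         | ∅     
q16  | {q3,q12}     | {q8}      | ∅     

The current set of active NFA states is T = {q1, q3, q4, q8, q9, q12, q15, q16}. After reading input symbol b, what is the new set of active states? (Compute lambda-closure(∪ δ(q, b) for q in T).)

{q1, q3, q4, q8, q9, q10, q12, q15, q16}

q3 on b → {q10}.
q4 on b → {q12}.
No b-transition from q1, q8, q9, q12, q15, q16.
Union after reading b: {q10, q12}.
Now take the lambda-closure:
From q12 via lambda: add q9, q16.
From q9 via lambda: add q4.
From q16 via lambda: add q3.
From q3 via lambda: add q15.
From q4 via lambda: add q8.
From q15 via lambda: add q1.
No new states can be added; the closed set is {q1, q3, q4, q8, q9, q10, q12, q15, q16}.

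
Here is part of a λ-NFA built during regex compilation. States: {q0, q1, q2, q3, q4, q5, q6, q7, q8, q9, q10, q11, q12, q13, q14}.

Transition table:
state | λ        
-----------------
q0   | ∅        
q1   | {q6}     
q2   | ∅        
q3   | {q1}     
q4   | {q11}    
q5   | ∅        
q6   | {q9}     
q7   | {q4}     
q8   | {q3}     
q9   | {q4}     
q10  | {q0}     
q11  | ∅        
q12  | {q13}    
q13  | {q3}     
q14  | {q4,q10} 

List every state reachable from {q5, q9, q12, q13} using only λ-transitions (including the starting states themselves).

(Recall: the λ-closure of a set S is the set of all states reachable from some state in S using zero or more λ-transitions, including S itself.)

Start with {q5, q9, q12, q13}.
From q9 via λ: add q4.
From q13 via λ: add q3.
From q3 via λ: add q1.
From q4 via λ: add q11.
From q1 via λ: add q6.
No new states can be added; the closed set is {q1, q3, q4, q5, q6, q9, q11, q12, q13}.

{q1, q3, q4, q5, q6, q9, q11, q12, q13}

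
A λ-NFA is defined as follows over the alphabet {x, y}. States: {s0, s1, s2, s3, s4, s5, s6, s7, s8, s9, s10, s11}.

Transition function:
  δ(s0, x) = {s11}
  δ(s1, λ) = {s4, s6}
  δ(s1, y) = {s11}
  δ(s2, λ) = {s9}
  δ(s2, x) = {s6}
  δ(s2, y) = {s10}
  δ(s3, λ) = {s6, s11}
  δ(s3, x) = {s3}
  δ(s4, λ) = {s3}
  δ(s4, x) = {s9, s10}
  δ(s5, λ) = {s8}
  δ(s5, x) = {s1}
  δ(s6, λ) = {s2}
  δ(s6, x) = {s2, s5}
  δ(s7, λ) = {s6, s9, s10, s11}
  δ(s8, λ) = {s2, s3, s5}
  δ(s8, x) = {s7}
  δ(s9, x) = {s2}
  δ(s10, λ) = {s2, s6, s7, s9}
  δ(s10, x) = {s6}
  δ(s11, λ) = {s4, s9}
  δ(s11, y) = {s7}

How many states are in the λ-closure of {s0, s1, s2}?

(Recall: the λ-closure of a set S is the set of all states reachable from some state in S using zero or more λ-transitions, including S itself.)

8

Start with {s0, s1, s2}.
From s1 via λ: add s4, s6.
From s2 via λ: add s9.
From s4 via λ: add s3.
From s3 via λ: add s11.
λ-closure = {s0, s1, s2, s3, s4, s6, s9, s11}, which has 8 states.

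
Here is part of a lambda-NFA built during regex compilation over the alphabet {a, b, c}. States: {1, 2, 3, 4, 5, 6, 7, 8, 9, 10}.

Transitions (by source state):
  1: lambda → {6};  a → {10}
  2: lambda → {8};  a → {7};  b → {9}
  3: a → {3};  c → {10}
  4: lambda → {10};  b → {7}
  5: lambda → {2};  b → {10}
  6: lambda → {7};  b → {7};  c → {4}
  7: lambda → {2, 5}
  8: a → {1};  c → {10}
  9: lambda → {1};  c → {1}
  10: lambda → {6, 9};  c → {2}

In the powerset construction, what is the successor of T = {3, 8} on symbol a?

{1, 2, 3, 5, 6, 7, 8}

3 on a → {3}.
8 on a → {1}.
Union after reading a: {1, 3}.
Now take the lambda-closure:
From 1 via lambda: add 6.
From 6 via lambda: add 7.
From 7 via lambda: add 2, 5.
From 2 via lambda: add 8.
No new states can be added; the closed set is {1, 2, 3, 5, 6, 7, 8}.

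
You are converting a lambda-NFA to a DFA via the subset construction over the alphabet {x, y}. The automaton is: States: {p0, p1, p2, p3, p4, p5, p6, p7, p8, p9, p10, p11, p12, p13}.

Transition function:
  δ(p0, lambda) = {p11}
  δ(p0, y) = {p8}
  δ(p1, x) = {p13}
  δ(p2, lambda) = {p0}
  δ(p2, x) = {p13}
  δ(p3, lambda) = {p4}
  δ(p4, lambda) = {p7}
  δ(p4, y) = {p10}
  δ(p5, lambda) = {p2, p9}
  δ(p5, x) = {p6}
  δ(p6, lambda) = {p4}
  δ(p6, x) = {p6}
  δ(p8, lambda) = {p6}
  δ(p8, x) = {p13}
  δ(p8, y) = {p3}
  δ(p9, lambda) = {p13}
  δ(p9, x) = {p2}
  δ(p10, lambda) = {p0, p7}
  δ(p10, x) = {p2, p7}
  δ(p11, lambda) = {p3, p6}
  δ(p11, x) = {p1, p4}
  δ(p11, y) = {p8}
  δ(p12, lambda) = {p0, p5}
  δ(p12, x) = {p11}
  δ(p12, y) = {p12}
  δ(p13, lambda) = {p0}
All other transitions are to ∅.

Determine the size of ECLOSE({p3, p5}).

10

Start with {p3, p5}.
From p3 via lambda: add p4.
From p5 via lambda: add p2, p9.
From p2 via lambda: add p0.
From p4 via lambda: add p7.
From p9 via lambda: add p13.
From p0 via lambda: add p11.
From p11 via lambda: add p6.
lambda-closure = {p0, p2, p3, p4, p5, p6, p7, p9, p11, p13}, which has 10 states.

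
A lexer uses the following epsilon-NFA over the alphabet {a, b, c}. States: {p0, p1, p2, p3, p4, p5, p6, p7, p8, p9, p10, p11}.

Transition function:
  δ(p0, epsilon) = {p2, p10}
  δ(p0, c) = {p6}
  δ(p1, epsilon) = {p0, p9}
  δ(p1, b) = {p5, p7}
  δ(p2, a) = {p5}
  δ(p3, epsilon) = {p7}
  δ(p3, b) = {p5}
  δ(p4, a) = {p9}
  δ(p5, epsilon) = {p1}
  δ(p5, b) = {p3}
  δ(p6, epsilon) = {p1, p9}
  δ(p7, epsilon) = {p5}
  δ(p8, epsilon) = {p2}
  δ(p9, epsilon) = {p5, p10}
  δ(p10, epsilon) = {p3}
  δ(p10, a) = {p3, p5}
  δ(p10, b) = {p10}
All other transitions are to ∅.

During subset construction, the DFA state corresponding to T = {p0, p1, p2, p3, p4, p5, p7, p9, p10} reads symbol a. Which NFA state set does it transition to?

p2 on a → {p5}.
p4 on a → {p9}.
p10 on a → {p3, p5}.
No a-transition from p0, p1, p3, p5, p7, p9.
Union after reading a: {p3, p5, p9}.
Now take the epsilon-closure:
From p3 via epsilon: add p7.
From p5 via epsilon: add p1.
From p9 via epsilon: add p10.
From p1 via epsilon: add p0.
From p0 via epsilon: add p2.
No new states can be added; the closed set is {p0, p1, p2, p3, p5, p7, p9, p10}.

{p0, p1, p2, p3, p5, p7, p9, p10}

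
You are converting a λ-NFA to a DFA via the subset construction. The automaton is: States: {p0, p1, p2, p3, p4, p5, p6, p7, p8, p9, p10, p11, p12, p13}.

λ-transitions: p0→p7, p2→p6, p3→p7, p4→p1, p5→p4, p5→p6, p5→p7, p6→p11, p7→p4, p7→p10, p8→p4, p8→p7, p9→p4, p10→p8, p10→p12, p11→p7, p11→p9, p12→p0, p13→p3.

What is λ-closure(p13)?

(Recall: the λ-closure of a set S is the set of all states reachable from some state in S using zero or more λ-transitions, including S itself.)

{p0, p1, p3, p4, p7, p8, p10, p12, p13}

Start with {p13}.
From p13 via λ: add p3.
From p3 via λ: add p7.
From p7 via λ: add p4, p10.
From p4 via λ: add p1.
From p10 via λ: add p8, p12.
From p12 via λ: add p0.
No new states can be added; the closed set is {p0, p1, p3, p4, p7, p8, p10, p12, p13}.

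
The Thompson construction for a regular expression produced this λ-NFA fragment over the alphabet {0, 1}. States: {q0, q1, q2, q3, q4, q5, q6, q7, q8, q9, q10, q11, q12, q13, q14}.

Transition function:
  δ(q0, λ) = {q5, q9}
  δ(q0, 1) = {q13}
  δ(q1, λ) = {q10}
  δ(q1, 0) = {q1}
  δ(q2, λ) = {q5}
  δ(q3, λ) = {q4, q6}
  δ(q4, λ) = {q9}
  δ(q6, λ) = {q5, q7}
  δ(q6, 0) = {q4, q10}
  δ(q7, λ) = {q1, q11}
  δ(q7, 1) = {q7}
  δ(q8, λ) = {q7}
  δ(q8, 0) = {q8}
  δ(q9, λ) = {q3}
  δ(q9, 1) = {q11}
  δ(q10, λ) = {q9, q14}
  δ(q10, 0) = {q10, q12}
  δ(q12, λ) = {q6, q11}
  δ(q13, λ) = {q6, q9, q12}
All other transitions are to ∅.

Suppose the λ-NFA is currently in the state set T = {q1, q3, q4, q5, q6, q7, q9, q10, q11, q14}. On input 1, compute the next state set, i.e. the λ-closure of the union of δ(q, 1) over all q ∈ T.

{q1, q3, q4, q5, q6, q7, q9, q10, q11, q14}

q7 on 1 → {q7}.
q9 on 1 → {q11}.
No 1-transition from q1, q3, q4, q5, q6, q10, q11, q14.
Union after reading 1: {q7, q11}.
Now take the λ-closure:
From q7 via λ: add q1.
From q1 via λ: add q10.
From q10 via λ: add q9, q14.
From q9 via λ: add q3.
From q3 via λ: add q4, q6.
From q6 via λ: add q5.
No new states can be added; the closed set is {q1, q3, q4, q5, q6, q7, q9, q10, q11, q14}.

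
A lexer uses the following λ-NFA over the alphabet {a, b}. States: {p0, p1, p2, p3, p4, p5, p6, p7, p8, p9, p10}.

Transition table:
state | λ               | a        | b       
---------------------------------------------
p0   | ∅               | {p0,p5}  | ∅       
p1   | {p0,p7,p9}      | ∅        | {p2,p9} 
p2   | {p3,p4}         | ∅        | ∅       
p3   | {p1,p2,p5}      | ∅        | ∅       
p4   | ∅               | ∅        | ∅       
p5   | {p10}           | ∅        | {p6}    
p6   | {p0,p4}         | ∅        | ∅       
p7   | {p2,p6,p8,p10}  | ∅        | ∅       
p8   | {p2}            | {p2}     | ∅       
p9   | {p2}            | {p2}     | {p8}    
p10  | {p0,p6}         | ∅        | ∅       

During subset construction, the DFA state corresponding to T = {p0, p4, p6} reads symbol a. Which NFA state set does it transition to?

{p0, p4, p5, p6, p10}

p0 on a → {p0, p5}.
No a-transition from p4, p6.
Union after reading a: {p0, p5}.
Now take the λ-closure:
From p5 via λ: add p10.
From p10 via λ: add p6.
From p6 via λ: add p4.
No new states can be added; the closed set is {p0, p4, p5, p6, p10}.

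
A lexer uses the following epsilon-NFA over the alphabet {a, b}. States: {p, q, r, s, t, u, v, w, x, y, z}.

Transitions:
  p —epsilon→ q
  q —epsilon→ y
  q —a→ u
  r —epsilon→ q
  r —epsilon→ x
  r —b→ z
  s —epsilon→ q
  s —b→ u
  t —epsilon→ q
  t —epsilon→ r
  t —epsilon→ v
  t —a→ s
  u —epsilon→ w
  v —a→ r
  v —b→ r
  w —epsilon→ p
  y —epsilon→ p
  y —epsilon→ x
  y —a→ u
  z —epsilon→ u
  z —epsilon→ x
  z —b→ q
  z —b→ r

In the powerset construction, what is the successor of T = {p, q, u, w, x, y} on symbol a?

q on a → {u}.
y on a → {u}.
No a-transition from p, u, w, x.
Union after reading a: {u}.
Now take the epsilon-closure:
From u via epsilon: add w.
From w via epsilon: add p.
From p via epsilon: add q.
From q via epsilon: add y.
From y via epsilon: add x.
No new states can be added; the closed set is {p, q, u, w, x, y}.

{p, q, u, w, x, y}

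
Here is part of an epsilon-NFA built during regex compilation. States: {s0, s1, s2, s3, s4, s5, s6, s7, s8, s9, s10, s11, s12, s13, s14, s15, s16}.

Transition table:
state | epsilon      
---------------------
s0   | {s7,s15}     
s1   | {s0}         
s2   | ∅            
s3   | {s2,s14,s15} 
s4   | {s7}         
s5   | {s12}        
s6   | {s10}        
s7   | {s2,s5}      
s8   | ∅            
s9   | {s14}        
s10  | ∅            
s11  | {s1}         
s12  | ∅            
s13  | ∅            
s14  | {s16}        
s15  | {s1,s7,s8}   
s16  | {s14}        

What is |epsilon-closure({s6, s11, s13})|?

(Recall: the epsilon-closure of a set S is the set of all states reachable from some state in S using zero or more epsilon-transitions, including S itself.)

Start with {s6, s11, s13}.
From s6 via epsilon: add s10.
From s11 via epsilon: add s1.
From s1 via epsilon: add s0.
From s0 via epsilon: add s7, s15.
From s7 via epsilon: add s2, s5.
From s15 via epsilon: add s8.
From s5 via epsilon: add s12.
epsilon-closure = {s0, s1, s2, s5, s6, s7, s8, s10, s11, s12, s13, s15}, which has 12 states.

12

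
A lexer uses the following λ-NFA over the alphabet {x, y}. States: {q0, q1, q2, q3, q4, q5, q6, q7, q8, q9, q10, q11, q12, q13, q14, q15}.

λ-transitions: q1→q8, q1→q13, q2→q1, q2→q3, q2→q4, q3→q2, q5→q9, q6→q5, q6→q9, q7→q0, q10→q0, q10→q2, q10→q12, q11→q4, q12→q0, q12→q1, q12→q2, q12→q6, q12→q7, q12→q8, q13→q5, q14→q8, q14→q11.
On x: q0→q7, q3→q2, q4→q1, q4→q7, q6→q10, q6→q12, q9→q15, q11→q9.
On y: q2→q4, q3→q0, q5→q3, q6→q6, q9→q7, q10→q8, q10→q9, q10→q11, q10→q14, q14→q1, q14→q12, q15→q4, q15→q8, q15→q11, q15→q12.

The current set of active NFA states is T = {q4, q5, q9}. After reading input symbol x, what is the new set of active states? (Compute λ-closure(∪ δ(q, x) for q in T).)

q4 on x → {q1, q7}.
q9 on x → {q15}.
No x-transition from q5.
Union after reading x: {q1, q7, q15}.
Now take the λ-closure:
From q1 via λ: add q8, q13.
From q7 via λ: add q0.
From q13 via λ: add q5.
From q5 via λ: add q9.
No new states can be added; the closed set is {q0, q1, q5, q7, q8, q9, q13, q15}.

{q0, q1, q5, q7, q8, q9, q13, q15}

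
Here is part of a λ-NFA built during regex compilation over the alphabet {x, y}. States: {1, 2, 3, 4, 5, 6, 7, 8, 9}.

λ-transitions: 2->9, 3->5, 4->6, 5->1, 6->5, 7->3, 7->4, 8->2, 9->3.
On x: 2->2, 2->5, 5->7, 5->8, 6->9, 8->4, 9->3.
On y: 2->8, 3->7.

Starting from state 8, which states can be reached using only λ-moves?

{1, 2, 3, 5, 8, 9}

Start with {8}.
From 8 via λ: add 2.
From 2 via λ: add 9.
From 9 via λ: add 3.
From 3 via λ: add 5.
From 5 via λ: add 1.
No new states can be added; the closed set is {1, 2, 3, 5, 8, 9}.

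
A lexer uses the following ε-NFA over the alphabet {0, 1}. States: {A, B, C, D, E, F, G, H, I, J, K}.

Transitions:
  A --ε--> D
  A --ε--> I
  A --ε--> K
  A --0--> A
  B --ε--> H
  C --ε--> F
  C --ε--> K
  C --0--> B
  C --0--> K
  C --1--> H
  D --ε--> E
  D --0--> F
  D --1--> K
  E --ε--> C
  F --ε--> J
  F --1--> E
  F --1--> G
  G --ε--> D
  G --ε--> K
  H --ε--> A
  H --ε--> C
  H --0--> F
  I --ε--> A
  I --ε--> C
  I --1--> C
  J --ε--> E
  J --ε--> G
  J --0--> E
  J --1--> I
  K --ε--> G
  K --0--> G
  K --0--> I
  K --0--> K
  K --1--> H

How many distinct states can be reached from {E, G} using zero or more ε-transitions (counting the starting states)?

7

Start with {E, G}.
From E via ε: add C.
From G via ε: add D, K.
From C via ε: add F.
From F via ε: add J.
ε-closure = {C, D, E, F, G, J, K}, which has 7 states.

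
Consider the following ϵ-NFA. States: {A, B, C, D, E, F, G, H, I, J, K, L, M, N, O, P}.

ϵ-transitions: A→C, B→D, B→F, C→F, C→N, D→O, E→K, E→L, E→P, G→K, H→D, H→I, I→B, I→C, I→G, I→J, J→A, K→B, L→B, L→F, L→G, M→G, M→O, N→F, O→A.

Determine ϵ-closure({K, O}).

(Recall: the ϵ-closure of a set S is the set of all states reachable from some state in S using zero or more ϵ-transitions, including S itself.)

Start with {K, O}.
From K via ϵ: add B.
From O via ϵ: add A.
From A via ϵ: add C.
From B via ϵ: add D, F.
From C via ϵ: add N.
No new states can be added; the closed set is {A, B, C, D, F, K, N, O}.

{A, B, C, D, F, K, N, O}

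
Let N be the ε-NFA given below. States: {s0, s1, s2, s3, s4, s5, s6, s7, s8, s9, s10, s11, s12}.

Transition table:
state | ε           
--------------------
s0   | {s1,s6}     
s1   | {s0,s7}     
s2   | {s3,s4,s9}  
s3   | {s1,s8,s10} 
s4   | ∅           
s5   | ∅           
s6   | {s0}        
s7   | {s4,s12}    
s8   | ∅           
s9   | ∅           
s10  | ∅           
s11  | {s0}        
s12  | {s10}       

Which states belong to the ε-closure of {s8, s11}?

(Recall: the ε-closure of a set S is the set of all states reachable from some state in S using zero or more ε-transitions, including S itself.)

{s0, s1, s4, s6, s7, s8, s10, s11, s12}

Start with {s8, s11}.
From s11 via ε: add s0.
From s0 via ε: add s1, s6.
From s1 via ε: add s7.
From s7 via ε: add s4, s12.
From s12 via ε: add s10.
No new states can be added; the closed set is {s0, s1, s4, s6, s7, s8, s10, s11, s12}.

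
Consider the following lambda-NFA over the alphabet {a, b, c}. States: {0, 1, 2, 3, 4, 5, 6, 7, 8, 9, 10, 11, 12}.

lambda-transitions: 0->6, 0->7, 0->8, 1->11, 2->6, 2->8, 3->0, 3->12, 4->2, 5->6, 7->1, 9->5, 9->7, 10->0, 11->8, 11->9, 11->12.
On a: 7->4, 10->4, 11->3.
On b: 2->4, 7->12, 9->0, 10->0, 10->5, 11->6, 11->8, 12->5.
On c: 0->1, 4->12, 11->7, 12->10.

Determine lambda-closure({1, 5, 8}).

Start with {1, 5, 8}.
From 1 via lambda: add 11.
From 5 via lambda: add 6.
From 11 via lambda: add 9, 12.
From 9 via lambda: add 7.
No new states can be added; the closed set is {1, 5, 6, 7, 8, 9, 11, 12}.

{1, 5, 6, 7, 8, 9, 11, 12}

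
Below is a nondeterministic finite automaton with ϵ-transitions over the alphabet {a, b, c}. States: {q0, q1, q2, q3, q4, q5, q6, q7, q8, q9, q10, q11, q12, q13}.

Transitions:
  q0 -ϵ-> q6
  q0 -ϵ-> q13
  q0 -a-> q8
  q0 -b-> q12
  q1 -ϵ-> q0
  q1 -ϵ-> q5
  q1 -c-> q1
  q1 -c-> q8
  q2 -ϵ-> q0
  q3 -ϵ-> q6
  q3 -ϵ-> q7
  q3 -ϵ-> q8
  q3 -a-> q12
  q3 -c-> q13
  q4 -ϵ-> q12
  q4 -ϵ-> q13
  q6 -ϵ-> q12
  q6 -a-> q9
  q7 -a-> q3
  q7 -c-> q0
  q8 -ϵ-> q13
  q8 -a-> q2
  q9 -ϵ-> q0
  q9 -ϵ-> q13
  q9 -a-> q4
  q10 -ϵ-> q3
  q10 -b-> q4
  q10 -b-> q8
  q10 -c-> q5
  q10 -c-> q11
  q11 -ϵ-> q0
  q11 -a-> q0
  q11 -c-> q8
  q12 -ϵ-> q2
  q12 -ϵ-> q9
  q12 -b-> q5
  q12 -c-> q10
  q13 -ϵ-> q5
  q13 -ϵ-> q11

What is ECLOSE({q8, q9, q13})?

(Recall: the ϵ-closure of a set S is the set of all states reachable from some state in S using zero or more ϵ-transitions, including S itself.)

{q0, q2, q5, q6, q8, q9, q11, q12, q13}

Start with {q8, q9, q13}.
From q9 via ϵ: add q0.
From q13 via ϵ: add q5, q11.
From q0 via ϵ: add q6.
From q6 via ϵ: add q12.
From q12 via ϵ: add q2.
No new states can be added; the closed set is {q0, q2, q5, q6, q8, q9, q11, q12, q13}.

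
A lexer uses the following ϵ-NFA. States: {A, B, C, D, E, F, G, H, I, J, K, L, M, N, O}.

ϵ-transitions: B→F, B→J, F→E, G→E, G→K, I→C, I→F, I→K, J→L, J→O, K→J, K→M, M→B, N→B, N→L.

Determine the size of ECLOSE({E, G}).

9

Start with {E, G}.
From G via ϵ: add K.
From K via ϵ: add J, M.
From J via ϵ: add L, O.
From M via ϵ: add B.
From B via ϵ: add F.
ϵ-closure = {B, E, F, G, J, K, L, M, O}, which has 9 states.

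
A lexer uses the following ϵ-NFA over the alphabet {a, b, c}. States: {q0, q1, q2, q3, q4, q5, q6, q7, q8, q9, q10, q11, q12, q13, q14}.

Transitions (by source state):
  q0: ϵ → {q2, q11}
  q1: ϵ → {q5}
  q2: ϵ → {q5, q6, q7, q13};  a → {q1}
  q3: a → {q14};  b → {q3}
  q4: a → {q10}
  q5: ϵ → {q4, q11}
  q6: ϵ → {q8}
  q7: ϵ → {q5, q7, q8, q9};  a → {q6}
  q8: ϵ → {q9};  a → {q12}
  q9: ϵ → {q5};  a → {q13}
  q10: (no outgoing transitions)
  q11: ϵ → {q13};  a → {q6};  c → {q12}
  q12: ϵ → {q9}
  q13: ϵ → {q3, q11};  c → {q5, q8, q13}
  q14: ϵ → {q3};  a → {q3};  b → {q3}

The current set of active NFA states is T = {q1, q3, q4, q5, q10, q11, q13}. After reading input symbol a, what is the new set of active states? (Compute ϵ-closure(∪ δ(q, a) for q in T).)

q3 on a → {q14}.
q4 on a → {q10}.
q11 on a → {q6}.
No a-transition from q1, q5, q10, q13.
Union after reading a: {q6, q10, q14}.
Now take the ϵ-closure:
From q6 via ϵ: add q8.
From q14 via ϵ: add q3.
From q8 via ϵ: add q9.
From q9 via ϵ: add q5.
From q5 via ϵ: add q4, q11.
From q11 via ϵ: add q13.
No new states can be added; the closed set is {q3, q4, q5, q6, q8, q9, q10, q11, q13, q14}.

{q3, q4, q5, q6, q8, q9, q10, q11, q13, q14}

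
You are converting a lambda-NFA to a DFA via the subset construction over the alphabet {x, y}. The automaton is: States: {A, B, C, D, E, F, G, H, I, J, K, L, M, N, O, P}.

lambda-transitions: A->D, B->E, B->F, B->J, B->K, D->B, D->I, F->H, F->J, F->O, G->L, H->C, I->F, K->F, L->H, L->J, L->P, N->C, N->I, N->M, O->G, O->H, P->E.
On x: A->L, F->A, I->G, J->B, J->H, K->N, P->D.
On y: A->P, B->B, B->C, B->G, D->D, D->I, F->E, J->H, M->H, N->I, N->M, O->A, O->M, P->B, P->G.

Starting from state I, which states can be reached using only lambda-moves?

Start with {I}.
From I via lambda: add F.
From F via lambda: add H, J, O.
From H via lambda: add C.
From O via lambda: add G.
From G via lambda: add L.
From L via lambda: add P.
From P via lambda: add E.
No new states can be added; the closed set is {C, E, F, G, H, I, J, L, O, P}.

{C, E, F, G, H, I, J, L, O, P}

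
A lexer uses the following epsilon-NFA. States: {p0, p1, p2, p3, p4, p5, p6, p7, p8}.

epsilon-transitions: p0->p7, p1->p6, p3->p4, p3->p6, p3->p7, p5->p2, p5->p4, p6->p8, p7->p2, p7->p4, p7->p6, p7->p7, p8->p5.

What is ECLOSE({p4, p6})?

Start with {p4, p6}.
From p6 via epsilon: add p8.
From p8 via epsilon: add p5.
From p5 via epsilon: add p2.
No new states can be added; the closed set is {p2, p4, p5, p6, p8}.

{p2, p4, p5, p6, p8}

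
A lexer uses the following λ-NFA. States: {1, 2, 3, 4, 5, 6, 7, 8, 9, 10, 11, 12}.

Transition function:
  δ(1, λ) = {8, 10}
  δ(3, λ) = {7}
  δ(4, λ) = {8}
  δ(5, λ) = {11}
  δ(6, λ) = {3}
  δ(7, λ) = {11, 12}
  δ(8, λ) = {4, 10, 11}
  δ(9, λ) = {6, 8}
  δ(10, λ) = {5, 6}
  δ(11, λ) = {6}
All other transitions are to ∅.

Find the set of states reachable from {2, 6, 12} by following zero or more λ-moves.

Start with {2, 6, 12}.
From 6 via λ: add 3.
From 3 via λ: add 7.
From 7 via λ: add 11.
No new states can be added; the closed set is {2, 3, 6, 7, 11, 12}.

{2, 3, 6, 7, 11, 12}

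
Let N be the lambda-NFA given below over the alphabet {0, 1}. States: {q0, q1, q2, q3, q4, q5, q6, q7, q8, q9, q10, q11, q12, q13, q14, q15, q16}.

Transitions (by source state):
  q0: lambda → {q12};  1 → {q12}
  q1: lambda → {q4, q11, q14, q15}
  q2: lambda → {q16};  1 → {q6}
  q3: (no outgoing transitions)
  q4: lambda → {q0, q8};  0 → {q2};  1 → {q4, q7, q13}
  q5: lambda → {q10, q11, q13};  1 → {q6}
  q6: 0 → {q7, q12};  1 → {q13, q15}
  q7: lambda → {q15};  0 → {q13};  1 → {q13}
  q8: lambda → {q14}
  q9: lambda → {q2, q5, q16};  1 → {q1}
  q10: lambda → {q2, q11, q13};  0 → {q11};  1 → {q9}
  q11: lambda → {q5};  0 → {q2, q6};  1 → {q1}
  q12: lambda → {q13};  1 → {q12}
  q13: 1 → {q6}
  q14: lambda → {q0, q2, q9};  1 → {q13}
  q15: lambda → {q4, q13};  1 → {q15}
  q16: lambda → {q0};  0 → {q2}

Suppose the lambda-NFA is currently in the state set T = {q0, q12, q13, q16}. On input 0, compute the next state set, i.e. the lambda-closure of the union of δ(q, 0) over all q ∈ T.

{q0, q2, q12, q13, q16}

q16 on 0 → {q2}.
No 0-transition from q0, q12, q13.
Union after reading 0: {q2}.
Now take the lambda-closure:
From q2 via lambda: add q16.
From q16 via lambda: add q0.
From q0 via lambda: add q12.
From q12 via lambda: add q13.
No new states can be added; the closed set is {q0, q2, q12, q13, q16}.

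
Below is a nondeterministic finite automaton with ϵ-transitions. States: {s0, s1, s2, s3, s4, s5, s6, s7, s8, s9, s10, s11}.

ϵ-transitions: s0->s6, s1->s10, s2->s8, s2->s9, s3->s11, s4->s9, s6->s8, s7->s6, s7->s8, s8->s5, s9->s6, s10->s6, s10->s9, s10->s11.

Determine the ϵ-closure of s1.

{s1, s5, s6, s8, s9, s10, s11}

Start with {s1}.
From s1 via ϵ: add s10.
From s10 via ϵ: add s6, s9, s11.
From s6 via ϵ: add s8.
From s8 via ϵ: add s5.
No new states can be added; the closed set is {s1, s5, s6, s8, s9, s10, s11}.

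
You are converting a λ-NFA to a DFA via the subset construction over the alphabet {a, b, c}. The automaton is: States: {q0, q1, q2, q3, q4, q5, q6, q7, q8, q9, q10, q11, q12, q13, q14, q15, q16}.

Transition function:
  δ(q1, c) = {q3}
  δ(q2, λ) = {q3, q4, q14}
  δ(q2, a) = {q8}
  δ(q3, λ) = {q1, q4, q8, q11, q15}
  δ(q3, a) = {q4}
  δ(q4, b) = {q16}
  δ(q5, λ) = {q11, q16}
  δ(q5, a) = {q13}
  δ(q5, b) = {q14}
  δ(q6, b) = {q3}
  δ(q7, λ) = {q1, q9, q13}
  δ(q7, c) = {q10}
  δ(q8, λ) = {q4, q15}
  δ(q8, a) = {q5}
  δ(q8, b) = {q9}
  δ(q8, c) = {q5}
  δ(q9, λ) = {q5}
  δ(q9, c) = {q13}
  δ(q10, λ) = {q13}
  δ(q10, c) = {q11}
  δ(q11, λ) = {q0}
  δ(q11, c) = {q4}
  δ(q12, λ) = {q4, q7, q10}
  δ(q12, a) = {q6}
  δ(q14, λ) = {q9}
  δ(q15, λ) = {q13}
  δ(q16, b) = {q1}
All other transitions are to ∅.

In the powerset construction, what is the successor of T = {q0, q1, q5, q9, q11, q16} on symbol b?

{q0, q1, q5, q9, q11, q14, q16}

q5 on b → {q14}.
q16 on b → {q1}.
No b-transition from q0, q1, q9, q11.
Union after reading b: {q1, q14}.
Now take the λ-closure:
From q14 via λ: add q9.
From q9 via λ: add q5.
From q5 via λ: add q11, q16.
From q11 via λ: add q0.
No new states can be added; the closed set is {q0, q1, q5, q9, q11, q14, q16}.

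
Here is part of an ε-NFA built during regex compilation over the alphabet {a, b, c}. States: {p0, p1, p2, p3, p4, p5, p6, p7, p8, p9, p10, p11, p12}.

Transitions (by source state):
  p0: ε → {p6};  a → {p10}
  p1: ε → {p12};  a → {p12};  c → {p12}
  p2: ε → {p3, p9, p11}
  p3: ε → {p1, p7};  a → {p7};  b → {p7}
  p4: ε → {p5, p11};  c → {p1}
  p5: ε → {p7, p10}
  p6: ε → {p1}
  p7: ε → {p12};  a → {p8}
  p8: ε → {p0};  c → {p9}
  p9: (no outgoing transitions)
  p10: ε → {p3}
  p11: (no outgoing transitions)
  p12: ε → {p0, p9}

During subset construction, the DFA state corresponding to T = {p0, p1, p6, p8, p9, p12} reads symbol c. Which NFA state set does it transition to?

{p0, p1, p6, p9, p12}

p1 on c → {p12}.
p8 on c → {p9}.
No c-transition from p0, p6, p9, p12.
Union after reading c: {p9, p12}.
Now take the ε-closure:
From p12 via ε: add p0.
From p0 via ε: add p6.
From p6 via ε: add p1.
No new states can be added; the closed set is {p0, p1, p6, p9, p12}.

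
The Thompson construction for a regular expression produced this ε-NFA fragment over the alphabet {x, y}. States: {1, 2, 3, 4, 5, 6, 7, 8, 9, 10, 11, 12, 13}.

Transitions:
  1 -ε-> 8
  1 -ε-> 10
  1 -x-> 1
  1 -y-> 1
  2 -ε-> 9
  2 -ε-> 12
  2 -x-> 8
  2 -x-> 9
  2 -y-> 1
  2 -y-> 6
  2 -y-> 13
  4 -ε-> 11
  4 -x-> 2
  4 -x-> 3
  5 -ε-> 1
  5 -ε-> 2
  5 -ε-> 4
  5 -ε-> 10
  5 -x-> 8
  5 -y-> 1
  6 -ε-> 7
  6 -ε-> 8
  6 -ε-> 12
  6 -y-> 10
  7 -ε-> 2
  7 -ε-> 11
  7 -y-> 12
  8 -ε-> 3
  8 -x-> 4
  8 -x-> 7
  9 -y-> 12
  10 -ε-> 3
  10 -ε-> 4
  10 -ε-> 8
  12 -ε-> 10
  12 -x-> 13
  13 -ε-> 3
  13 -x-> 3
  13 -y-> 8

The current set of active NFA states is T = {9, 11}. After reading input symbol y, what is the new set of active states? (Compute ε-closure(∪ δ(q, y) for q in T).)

{3, 4, 8, 10, 11, 12}

9 on y → {12}.
No y-transition from 11.
Union after reading y: {12}.
Now take the ε-closure:
From 12 via ε: add 10.
From 10 via ε: add 3, 4, 8.
From 4 via ε: add 11.
No new states can be added; the closed set is {3, 4, 8, 10, 11, 12}.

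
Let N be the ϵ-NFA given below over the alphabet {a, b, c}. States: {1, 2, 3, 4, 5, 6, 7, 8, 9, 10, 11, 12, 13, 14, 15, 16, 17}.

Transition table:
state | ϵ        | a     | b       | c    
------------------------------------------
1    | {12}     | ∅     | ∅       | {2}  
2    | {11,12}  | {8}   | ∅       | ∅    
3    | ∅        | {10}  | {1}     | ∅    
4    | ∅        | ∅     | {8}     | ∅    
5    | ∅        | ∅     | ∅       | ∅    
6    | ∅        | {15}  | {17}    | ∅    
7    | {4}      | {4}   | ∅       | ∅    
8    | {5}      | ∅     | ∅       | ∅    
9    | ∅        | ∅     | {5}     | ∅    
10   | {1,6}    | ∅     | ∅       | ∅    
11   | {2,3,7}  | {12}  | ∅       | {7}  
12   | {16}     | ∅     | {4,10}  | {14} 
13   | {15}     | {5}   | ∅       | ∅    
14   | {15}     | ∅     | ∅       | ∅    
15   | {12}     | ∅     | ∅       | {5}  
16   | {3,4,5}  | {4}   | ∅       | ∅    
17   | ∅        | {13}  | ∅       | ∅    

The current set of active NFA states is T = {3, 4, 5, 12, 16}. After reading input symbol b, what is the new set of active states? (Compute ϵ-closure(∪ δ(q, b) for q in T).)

3 on b → {1}.
4 on b → {8}.
12 on b → {4, 10}.
No b-transition from 5, 16.
Union after reading b: {1, 4, 8, 10}.
Now take the ϵ-closure:
From 1 via ϵ: add 12.
From 8 via ϵ: add 5.
From 10 via ϵ: add 6.
From 12 via ϵ: add 16.
From 16 via ϵ: add 3.
No new states can be added; the closed set is {1, 3, 4, 5, 6, 8, 10, 12, 16}.

{1, 3, 4, 5, 6, 8, 10, 12, 16}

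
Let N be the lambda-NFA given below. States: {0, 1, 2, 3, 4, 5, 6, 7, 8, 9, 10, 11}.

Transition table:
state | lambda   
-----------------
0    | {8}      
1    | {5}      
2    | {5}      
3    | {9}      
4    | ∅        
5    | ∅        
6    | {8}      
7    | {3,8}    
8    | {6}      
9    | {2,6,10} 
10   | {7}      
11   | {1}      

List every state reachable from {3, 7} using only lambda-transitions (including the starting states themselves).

{2, 3, 5, 6, 7, 8, 9, 10}

Start with {3, 7}.
From 3 via lambda: add 9.
From 7 via lambda: add 8.
From 8 via lambda: add 6.
From 9 via lambda: add 2, 10.
From 2 via lambda: add 5.
No new states can be added; the closed set is {2, 3, 5, 6, 7, 8, 9, 10}.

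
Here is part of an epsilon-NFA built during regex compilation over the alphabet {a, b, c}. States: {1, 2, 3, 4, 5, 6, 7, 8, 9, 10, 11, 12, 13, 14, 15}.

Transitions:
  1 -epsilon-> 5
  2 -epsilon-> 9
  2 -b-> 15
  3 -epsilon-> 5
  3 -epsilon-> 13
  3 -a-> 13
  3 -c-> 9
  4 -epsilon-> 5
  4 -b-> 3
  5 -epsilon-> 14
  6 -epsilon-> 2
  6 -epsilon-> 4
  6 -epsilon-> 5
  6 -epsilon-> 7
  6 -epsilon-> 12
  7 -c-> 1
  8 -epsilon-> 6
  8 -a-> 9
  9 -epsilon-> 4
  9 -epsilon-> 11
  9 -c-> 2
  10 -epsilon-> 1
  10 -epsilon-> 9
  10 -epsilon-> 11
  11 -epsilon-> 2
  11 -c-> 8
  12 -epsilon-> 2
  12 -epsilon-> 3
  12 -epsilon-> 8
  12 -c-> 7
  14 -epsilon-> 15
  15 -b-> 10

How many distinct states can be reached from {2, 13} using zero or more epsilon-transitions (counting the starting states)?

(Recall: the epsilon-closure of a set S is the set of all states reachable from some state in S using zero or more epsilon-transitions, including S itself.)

Start with {2, 13}.
From 2 via epsilon: add 9.
From 9 via epsilon: add 4, 11.
From 4 via epsilon: add 5.
From 5 via epsilon: add 14.
From 14 via epsilon: add 15.
epsilon-closure = {2, 4, 5, 9, 11, 13, 14, 15}, which has 8 states.

8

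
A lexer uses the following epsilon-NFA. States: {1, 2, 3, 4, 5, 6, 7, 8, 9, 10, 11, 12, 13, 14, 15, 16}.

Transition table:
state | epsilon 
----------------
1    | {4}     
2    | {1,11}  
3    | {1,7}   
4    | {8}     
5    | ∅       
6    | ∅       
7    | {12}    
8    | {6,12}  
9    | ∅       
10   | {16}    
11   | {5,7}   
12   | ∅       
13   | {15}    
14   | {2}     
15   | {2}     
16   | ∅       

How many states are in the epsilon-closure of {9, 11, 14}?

Start with {9, 11, 14}.
From 11 via epsilon: add 5, 7.
From 14 via epsilon: add 2.
From 2 via epsilon: add 1.
From 7 via epsilon: add 12.
From 1 via epsilon: add 4.
From 4 via epsilon: add 8.
From 8 via epsilon: add 6.
epsilon-closure = {1, 2, 4, 5, 6, 7, 8, 9, 11, 12, 14}, which has 11 states.

11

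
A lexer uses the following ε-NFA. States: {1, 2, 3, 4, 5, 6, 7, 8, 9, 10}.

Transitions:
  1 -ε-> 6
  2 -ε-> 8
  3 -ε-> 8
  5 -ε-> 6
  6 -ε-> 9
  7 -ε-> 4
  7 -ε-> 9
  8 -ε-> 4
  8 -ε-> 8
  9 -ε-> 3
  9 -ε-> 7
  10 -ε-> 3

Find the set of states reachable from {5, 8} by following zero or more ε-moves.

{3, 4, 5, 6, 7, 8, 9}

Start with {5, 8}.
From 5 via ε: add 6.
From 8 via ε: add 4.
From 6 via ε: add 9.
From 9 via ε: add 3, 7.
No new states can be added; the closed set is {3, 4, 5, 6, 7, 8, 9}.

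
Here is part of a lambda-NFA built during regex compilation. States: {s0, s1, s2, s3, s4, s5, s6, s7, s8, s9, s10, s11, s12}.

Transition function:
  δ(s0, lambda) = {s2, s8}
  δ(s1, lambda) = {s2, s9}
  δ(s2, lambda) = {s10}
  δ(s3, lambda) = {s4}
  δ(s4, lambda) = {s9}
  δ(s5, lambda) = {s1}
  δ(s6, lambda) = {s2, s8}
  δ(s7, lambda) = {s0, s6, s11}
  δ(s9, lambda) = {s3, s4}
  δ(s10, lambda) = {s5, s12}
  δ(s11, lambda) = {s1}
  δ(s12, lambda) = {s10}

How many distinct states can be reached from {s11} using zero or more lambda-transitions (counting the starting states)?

9

Start with {s11}.
From s11 via lambda: add s1.
From s1 via lambda: add s2, s9.
From s2 via lambda: add s10.
From s9 via lambda: add s3, s4.
From s10 via lambda: add s5, s12.
lambda-closure = {s1, s2, s3, s4, s5, s9, s10, s11, s12}, which has 9 states.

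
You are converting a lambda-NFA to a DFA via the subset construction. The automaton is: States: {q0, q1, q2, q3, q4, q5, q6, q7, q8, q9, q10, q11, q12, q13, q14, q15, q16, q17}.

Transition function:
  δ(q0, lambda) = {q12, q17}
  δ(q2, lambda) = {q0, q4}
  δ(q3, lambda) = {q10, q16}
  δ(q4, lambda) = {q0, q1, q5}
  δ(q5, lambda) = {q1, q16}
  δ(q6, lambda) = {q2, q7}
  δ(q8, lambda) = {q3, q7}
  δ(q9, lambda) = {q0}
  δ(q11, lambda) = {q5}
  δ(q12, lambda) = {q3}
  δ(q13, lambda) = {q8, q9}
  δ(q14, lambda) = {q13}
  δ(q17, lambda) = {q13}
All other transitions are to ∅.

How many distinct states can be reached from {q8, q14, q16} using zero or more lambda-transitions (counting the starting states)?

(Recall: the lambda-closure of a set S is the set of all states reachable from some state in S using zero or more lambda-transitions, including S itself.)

11

Start with {q8, q14, q16}.
From q8 via lambda: add q3, q7.
From q14 via lambda: add q13.
From q3 via lambda: add q10.
From q13 via lambda: add q9.
From q9 via lambda: add q0.
From q0 via lambda: add q12, q17.
lambda-closure = {q0, q3, q7, q8, q9, q10, q12, q13, q14, q16, q17}, which has 11 states.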